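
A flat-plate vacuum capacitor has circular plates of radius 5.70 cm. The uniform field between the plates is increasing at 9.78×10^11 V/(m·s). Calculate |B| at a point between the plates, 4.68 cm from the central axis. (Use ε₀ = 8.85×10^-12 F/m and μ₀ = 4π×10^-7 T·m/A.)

2.55×10^-7 T

Total displacement current: I_d = ε₀(πR²)(dE/dt) = (8.85×10^-12)(0.01021)(9.78×10^11) = 0.08837 A.
∮B·dl = μ₀ I_d,enc with I_d,enc = I_d r²/R² = 0.05957 A; so B = μ₀ I_d,enc/(2πr) = 2.55×10^-7 T.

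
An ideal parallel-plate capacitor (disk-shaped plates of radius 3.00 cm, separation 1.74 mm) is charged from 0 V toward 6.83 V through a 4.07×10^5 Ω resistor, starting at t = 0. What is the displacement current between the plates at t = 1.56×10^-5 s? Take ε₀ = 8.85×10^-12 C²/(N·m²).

With C = ε₀A/d = (8.85×10^-12)(2.827×10^-3)/(1.74×10^-3) = 1.438×10^-11 F, the time constant is τ = RC = 5.853×10^-6 s, so t/τ = 2.665 and e^(−t/τ) = 0.06960.
I_d = I_cond = (V₀/R) e^(−t/τ) = (1.678×10^-5)(0.06960) = 1.17×10^-6 A.

1.17×10^-6 A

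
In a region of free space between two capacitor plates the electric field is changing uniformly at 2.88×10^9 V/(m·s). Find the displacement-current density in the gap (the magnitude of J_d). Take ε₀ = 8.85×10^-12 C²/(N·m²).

J_d = ε₀ ∂E/∂t, so J_d = 0.0255 A/m².

0.0255 A/m²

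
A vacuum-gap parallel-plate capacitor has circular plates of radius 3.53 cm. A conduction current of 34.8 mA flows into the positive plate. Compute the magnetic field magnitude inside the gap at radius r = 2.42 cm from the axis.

Between the plates the displacement current equals the wire current: I_d = 34.8 mA = 0.0348 A.
An Ampèrian loop of radius r encloses a fraction (r/R)² of I_d. Then B·2πr = μ₀ I_d (r/R)², giving B = μ₀ I_d r/(2πR²) = 1.35×10^-7 T.

1.35×10^-7 T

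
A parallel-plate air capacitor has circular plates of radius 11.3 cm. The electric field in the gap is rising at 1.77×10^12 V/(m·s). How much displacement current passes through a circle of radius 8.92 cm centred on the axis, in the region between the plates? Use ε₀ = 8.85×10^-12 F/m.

Total displacement current: I_d = ε₀(πR²)(dE/dt) = (8.85×10^-12)(0.04011)(1.77×10^12) = 0.6283 A.
The field is uniform, so I_d,enc = I_d (r/R)² = (0.6283)(8.92/11.3)² = 0.392 A.

0.392 A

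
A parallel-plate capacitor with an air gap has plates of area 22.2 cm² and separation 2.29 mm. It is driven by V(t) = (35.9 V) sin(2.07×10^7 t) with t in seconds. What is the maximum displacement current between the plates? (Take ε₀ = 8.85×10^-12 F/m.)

6.38×10^-3 A

The displacement current equals the conduction current C dV/dt, which peaks at C V₀ ω.
With C = ε₀A/d = (8.85×10^-12)(2.22×10^-3)/(2.29×10^-3) = 8.579×10^-12 F and ω = 2.07×10^7 rad/s, I_d,max = (8.579×10^-12)(35.9)(2.07×10^7) = 6.38×10^-3 A.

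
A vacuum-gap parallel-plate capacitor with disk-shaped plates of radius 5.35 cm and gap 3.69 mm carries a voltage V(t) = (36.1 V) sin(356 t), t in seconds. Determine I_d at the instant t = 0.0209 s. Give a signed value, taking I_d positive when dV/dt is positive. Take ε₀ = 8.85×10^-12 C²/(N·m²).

1.11×10^-7 A

C = ε₀A/d = (8.85×10^-12)(8.992×10^-3)/(3.69×10^-3) = 2.157×10^-11 F. dV/dt = V₀ω·cos(ωt); at ωt = 7.4404 rad this factor is 0.4019.
I_d = C dV/dt = (2.157×10^-11)(36.1)(356)(0.4019) = 1.11×10^-7 A.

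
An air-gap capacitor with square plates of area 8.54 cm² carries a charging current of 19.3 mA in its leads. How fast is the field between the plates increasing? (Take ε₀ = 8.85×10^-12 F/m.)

The displacement current between the plates equals the conduction current, I_d = 19.3 mA.
Since I_d = ε₀ A dE/dt, dE/dt = I_d/(ε₀A) = (0.0193)/((8.85×10^-12)(8.54×10^-4)) = 2.55×10^12 V/(m·s).

2.55×10^12 V/(m·s)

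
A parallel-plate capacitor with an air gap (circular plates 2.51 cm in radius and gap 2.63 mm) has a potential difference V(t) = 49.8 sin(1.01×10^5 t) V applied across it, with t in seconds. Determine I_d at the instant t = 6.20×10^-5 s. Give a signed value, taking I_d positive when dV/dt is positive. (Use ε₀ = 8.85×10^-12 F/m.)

3.35×10^-5 A

C = ε₀A/d = (8.85×10^-12)(1.979×10^-3)/(2.63×10^-3) = 6.659×10^-12 F. dV/dt = V₀ω·cos(ωt); at ωt = 6.262 rad this factor is 0.9998.
I_d = C dV/dt = (6.659×10^-12)(49.8)(1.01×10^5)(0.9998) = 3.35×10^-5 A.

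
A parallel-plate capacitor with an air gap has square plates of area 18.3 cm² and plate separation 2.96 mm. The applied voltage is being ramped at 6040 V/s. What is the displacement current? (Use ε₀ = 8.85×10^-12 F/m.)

3.30×10^-8 A

C = ε₀A/d = (8.85×10^-12)(1.83×10^-3)/(2.96×10^-3) = 5.471×10^-12 F.
I_d = C dV/dt = (5.471×10^-12)(6040) = 3.30×10^-8 A.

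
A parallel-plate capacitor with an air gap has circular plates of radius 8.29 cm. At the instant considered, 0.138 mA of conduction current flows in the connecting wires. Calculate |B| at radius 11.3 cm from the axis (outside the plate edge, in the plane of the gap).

2.44×10^-10 T

No conduction current crosses the gap, so I_d there equals the 1.38×10^-4 A in the leads.
With r > R the enclosed displacement current is the full I_d; B = μ₀ I_d / (2πr) = 2.44×10^-10 T.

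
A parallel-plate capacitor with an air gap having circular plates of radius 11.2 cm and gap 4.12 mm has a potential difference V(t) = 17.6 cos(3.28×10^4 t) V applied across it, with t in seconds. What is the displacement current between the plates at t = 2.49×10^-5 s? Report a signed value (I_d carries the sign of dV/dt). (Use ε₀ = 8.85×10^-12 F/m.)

-3.56×10^-5 A

C = ε₀A/d = (8.85×10^-12)(0.03941)/(4.12×10^-3) = 8.465×10^-11 F. dV/dt = V₀ω·−sin(ωt); at ωt = 0.81672 rad this factor is -0.7289.
I_d = C dV/dt = (8.465×10^-11)(17.6)(3.28×10^4)(-0.7289) = -3.56×10^-5 A.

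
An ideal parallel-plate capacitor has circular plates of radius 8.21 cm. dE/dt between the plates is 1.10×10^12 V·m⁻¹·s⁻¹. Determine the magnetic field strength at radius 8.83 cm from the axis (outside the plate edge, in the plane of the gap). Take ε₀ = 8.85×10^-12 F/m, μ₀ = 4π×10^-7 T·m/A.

Total displacement current: I_d = ε₀(πR²)(dE/dt) = (8.85×10^-12)(0.02118)(1.10×10^12) = 0.2062 A.
Outside the plates the loop encloses all of I_d, so B·2πr = μ₀ I_d and B = 4.67×10^-7 T.

4.67×10^-7 T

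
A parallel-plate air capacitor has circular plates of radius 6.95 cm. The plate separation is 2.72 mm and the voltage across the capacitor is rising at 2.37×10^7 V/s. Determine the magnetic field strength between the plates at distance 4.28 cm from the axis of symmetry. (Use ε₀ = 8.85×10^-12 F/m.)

2.07×10^-9 T

dE/dt = (dV/dt)/d = 8.713×10^9 V/(m·s); I_d = ε₀(πR²)(dE/dt) = (8.85×10^-12)(0.01517)(8.713×10^9) = 1.170×10^-3 A.
For r < R the Ampère–Maxwell law gives B(2πr) = μ₀ I_d (r²/R²), so B = μ₀ I_d r/(2πR²) = (4π×10^-7)(1.170×10^-3)(0.0428)/(2π·0.0695²) = 2.07×10^-9 T.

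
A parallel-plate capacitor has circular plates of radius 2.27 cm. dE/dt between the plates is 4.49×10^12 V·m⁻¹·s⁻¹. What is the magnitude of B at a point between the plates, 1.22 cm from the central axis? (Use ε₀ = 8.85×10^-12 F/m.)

Through the whole plate area (πR² = 1.619×10^-3 m²), I_d = ε₀ πR² dE/dt = 0.06433 A.
An Ampèrian loop of radius r encloses a fraction (r/R)² of I_d. Then B·2πr = μ₀ I_d (r/R)², giving B = μ₀ I_d r/(2πR²) = 3.05×10^-7 T.

3.05×10^-7 T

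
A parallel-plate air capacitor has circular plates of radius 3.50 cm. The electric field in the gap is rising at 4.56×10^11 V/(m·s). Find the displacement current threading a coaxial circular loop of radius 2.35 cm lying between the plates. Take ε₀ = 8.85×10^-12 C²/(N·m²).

7.00×10^-3 A

Total displacement current: I_d = ε₀(πR²)(dE/dt) = (8.85×10^-12)(3.848×10^-3)(4.56×10^11) = 0.01553 A.
Since J_d is uniform, the enclosed fraction is (r/R)² = 0.4508, giving I_d,enc = 7.00×10^-3 A.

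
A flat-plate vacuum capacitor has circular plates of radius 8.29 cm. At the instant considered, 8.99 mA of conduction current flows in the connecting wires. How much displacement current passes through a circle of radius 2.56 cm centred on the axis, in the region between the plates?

8.57×10^-4 A

No conduction current crosses the gap, so I_d there equals the 8.99×10^-3 A in the leads.
Through an area πr² the displacement current is I_d·(πr²/πR²) = I_d (r/R)² = 8.57×10^-4 A.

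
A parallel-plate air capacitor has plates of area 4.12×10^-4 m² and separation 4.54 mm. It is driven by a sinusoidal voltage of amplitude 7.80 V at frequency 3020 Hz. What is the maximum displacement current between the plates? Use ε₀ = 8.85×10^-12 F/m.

1.19×10^-7 A

C = ε₀A/d = (8.85×10^-12)(4.12×10^-4)/(4.54×10^-3) = 8.031×10^-13 F; ω = 2πf = 1.898×10^4 rad/s.
I_d = C dV/dt, so |I_d|_max = C V₀ ω = (8.031×10^-13)(7.80)(1.898×10^4) = 1.19×10^-7 A.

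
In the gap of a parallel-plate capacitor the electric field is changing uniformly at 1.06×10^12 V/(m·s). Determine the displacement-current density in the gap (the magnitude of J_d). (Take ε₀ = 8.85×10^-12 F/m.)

9.38 A/m²

J_d = ε₀ dE/dt = (8.85×10^-12)(1.06×10^12) = 9.38 A/m².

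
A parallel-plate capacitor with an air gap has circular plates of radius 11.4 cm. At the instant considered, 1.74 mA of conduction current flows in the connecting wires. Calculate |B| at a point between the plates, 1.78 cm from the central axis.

Between the plates the displacement current equals the wire current: I_d = 1.74 mA = 1.74×10^-3 A.
For r < R the Ampère–Maxwell law gives B(2πr) = μ₀ I_d (r²/R²), so B = μ₀ I_d r/(2πR²) = (4π×10^-7)(1.74×10^-3)(0.0178)/(2π·0.114²) = 4.77×10^-10 T.

4.77×10^-10 T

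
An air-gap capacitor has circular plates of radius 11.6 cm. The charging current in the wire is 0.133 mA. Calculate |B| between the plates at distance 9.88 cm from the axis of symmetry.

Between the plates the displacement current equals the wire current: I_d = 0.133 mA = 1.33×10^-4 A.
For r < R the Ampère–Maxwell law gives B(2πr) = μ₀ I_d (r²/R²), so B = μ₀ I_d r/(2πR²) = (4π×10^-7)(1.33×10^-4)(0.0988)/(2π·0.116²) = 1.95×10^-10 T.

1.95×10^-10 T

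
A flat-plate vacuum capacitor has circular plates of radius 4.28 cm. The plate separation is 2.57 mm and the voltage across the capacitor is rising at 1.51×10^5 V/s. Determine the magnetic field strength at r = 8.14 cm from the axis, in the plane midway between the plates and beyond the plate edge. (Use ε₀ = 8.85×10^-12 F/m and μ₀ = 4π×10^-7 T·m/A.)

7.35×10^-12 T

dE/dt = (dV/dt)/d = 5.875×10^7 V/(m·s); I_d = ε₀(πR²)(dE/dt) = (8.85×10^-12)(5.755×10^-3)(5.875×10^7) = 2.992×10^-6 A.
With r > R the enclosed displacement current is the full I_d; B = μ₀ I_d / (2πr) = 7.35×10^-12 T.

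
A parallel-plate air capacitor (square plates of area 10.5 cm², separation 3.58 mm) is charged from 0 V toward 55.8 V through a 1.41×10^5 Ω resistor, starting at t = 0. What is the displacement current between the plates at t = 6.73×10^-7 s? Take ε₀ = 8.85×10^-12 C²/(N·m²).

C = ε₀A/d = (8.85×10^-12)(1.05×10^-3)/(3.58×10^-3) = 2.596×10^-12 F and τ = RC = 3.660×10^-7 s. I_d in the gap equals the RC charging current.
I_d(t) = (V₀/R) e^(−t/τ) = 3.957×10^-4 · e^(−1.839) = 6.29×10^-5 A.

6.29×10^-5 A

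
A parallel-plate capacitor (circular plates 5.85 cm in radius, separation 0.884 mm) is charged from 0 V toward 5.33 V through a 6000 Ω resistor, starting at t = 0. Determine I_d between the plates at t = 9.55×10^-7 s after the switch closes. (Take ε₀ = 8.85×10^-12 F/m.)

C = ε₀A/d = (8.85×10^-12)(0.01075)/(8.84×10^-4) = 1.076×10^-10 F, so τ = RC = 6.456×10^-7 s.
The conduction current is I(t) = (V₀/R) e^(−t/τ), and the displacement current between the plates equals it.
t/τ = 1.479; I_d = (5.33/6000) · e^(−1.479) = (8.883×10^-4)(0.2279) = 2.02×10^-4 A.

2.02×10^-4 A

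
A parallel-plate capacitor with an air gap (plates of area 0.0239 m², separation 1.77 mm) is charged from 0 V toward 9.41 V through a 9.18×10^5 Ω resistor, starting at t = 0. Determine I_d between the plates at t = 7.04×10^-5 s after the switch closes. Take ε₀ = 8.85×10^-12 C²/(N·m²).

C = ε₀A/d = (8.85×10^-12)(0.0239)/(1.77×10^-3) = 1.195×10^-10 F and τ = RC = 1.097×10^-4 s. I_d in the gap equals the RC charging current.
I_d(t) = (V₀/R) e^(−t/τ) = 1.025×10^-5 · e^(−0.6418) = 5.40×10^-6 A.

5.40×10^-6 A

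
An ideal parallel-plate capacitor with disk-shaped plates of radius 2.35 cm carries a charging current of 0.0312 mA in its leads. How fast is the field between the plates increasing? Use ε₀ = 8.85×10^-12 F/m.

By continuity, I_d in the gap equals the 0.0312 mA flowing in the wire.
Since I_d = ε₀ A dE/dt, dE/dt = I_d/(ε₀A) = (3.12×10^-5)/((8.85×10^-12)(1.735×10^-3)) = 2.03×10^9 V/(m·s).

2.03×10^9 V/(m·s)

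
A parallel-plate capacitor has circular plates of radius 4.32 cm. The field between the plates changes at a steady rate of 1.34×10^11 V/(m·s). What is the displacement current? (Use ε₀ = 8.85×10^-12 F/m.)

6.95×10^-3 A

The displacement current is ε₀ times dΦ_E/dt = ε₀ A dE/dt = (8.85×10^-12)(5.863×10^-3)(1.34×10^11) = 6.95×10^-3 A.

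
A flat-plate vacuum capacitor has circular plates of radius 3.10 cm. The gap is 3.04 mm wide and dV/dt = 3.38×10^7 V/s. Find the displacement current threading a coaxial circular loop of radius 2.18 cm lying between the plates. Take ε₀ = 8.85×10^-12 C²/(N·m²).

1.47×10^-4 A

With E = V/d, dE/dt = 1.112×10^10 V/(m·s) and πR² = 3.019×10^-3 m², giving I_d = ε₀ πR² dE/dt = 2.971×10^-4 A.
Through an area πr² the displacement current is I_d·(πr²/πR²) = I_d (r/R)² = 1.47×10^-4 A.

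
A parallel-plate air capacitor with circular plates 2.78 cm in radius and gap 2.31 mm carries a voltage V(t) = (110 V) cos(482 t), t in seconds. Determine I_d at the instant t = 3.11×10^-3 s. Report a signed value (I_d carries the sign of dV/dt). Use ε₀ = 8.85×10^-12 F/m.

-4.92×10^-7 A

dV/dt = (110)(482)·−sin(1.49902) = -5.288×10^4 V/s.
I_d = C dV/dt with C = ε₀A/d = (8.85×10^-12)(2.428×10^-3)/(2.31×10^-3) = 9.302×10^-12 F, so I_d = (9.302×10^-12)(-5.288×10^4) = -4.92×10^-7 A.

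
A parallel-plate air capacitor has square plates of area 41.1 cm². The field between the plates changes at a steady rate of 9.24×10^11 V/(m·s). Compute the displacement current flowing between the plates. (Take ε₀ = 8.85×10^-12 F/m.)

I_d = ε₀ A (dE/dt) = (8.85×10^-12)(4.11×10^-3 m²)(9.24×10^11) = 0.0336 A.

0.0336 A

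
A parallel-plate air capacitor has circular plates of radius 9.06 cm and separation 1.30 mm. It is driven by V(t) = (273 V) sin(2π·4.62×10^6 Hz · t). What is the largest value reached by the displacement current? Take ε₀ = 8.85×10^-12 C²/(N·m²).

C = ε₀A/d = (8.85×10^-12)(0.02579)/(1.30×10^-3) = 1.756×10^-10 F; ω = 2πf = 2.903×10^7 rad/s.
I_d = C dV/dt, so |I_d|_max = C V₀ ω = (1.756×10^-10)(273)(2.903×10^7) = 1.39 A.

1.39 A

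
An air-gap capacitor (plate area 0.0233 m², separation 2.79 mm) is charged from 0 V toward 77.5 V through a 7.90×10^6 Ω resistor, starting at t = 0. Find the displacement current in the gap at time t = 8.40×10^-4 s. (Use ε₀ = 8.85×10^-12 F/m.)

C = ε₀A/d = (8.85×10^-12)(0.0233)/(2.79×10^-3) = 7.391×10^-11 F, so τ = RC = 5.839×10^-4 s.
The conduction current is I(t) = (V₀/R) e^(−t/τ), and the displacement current between the plates equals it.
t/τ = 1.439; I_d = (77.5/7.90×10^6) · e^(−1.439) = (9.810×10^-6)(0.2372) = 2.33×10^-6 A.

2.33×10^-6 A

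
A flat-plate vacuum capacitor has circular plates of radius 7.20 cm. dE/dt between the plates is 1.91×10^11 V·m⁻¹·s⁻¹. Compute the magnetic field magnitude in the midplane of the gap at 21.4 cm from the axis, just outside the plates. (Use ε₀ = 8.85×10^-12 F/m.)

Through the whole plate area (πR² = 0.01629 m²), I_d = ε₀ πR² dE/dt = 0.02754 A.
With r > R the enclosed displacement current is the full I_d; B = μ₀ I_d / (2πr) = 2.57×10^-8 T.

2.57×10^-8 T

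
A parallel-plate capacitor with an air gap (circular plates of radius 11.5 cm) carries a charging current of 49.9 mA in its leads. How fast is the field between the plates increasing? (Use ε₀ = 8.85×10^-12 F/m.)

Charge continuity gives I_d = I = 0.0499 A between the plates.
Since I_d = ε₀ A dE/dt, dE/dt = I_d/(ε₀A) = (0.0499)/((8.85×10^-12)(0.04155)) = 1.36×10^11 V/(m·s).

1.36×10^11 V/(m·s)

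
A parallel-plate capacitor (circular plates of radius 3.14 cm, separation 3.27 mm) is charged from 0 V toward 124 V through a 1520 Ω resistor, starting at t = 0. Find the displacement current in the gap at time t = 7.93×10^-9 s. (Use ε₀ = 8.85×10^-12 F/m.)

C = ε₀A/d = (8.85×10^-12)(3.097×10^-3)/(3.27×10^-3) = 8.382×10^-12 F and τ = RC = 1.274×10^-8 s. I_d in the gap equals the RC charging current.
I_d(t) = (V₀/R) e^(−t/τ) = 0.08158 · e^(−0.6224) = 0.0438 A.

0.0438 A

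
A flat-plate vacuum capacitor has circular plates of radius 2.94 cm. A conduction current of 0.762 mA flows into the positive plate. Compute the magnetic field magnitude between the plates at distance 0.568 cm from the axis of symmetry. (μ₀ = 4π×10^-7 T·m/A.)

1.00×10^-9 T

Between the plates the displacement current equals the wire current: I_d = 0.762 mA = 7.62×10^-4 A.
An Ampèrian loop of radius r encloses a fraction (r/R)² of I_d. Then B·2πr = μ₀ I_d (r/R)², giving B = μ₀ I_d r/(2πR²) = 1.00×10^-9 T.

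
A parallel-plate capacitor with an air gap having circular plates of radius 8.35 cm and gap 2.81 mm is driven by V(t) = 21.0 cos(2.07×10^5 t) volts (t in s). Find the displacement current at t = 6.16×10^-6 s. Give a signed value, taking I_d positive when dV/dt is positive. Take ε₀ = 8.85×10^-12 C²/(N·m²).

-2.87×10^-4 A

dV/dt = (21.0)(2.07×10^5)·−sin(1.27512) = -4.158×10^6 V/s.
I_d = C dV/dt with C = ε₀A/d = (8.85×10^-12)(0.02190)/(2.81×10^-3) = 6.897×10^-11 F, so I_d = (6.897×10^-11)(-4.158×10^6) = -2.87×10^-4 A.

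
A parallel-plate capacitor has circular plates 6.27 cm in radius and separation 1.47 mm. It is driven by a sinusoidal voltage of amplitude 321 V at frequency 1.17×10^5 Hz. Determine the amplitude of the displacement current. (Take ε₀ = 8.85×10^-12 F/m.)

0.0175 A

(dE/dt)_max = V₀ω/d = 1.605×10^11 V/(m·s); ω = 2πf = 7.351×10^5 rad/s.
I_d,max = ε₀ A (dE/dt)_max = (8.85×10^-12)(0.01235)(1.605×10^11) = 0.0175 A.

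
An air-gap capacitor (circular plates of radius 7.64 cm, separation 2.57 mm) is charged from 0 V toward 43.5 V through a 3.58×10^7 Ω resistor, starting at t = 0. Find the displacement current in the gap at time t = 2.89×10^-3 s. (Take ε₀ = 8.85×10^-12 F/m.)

3.38×10^-7 A

With C = ε₀A/d = (8.85×10^-12)(0.01834)/(2.57×10^-3) = 6.316×10^-11 F, the time constant is τ = RC = 2.261×10^-3 s, so t/τ = 1.278 and e^(−t/τ) = 0.2786.
I_d = I_cond = (V₀/R) e^(−t/τ) = (1.215×10^-6)(0.2786) = 3.38×10^-7 A.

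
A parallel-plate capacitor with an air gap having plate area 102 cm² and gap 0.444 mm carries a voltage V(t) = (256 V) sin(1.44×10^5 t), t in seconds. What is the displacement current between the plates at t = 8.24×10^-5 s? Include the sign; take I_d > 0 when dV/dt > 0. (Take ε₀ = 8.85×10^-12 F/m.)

dV/dt = (256)(1.44×10^5)·cos(11.8656) = 2.818×10^7 V/s.
I_d = C dV/dt with C = ε₀A/d = (8.85×10^-12)(0.0102)/(4.44×10^-4) = 2.033×10^-10 F, so I_d = (2.033×10^-10)(2.818×10^7) = 5.73×10^-3 A.

5.73×10^-3 A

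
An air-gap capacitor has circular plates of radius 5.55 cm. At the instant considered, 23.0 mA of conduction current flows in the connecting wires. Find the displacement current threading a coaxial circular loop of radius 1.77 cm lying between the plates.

No conduction current crosses the gap, so I_d there equals the 0.0230 A in the leads.
Through an area πr² the displacement current is I_d·(πr²/πR²) = I_d (r/R)² = 2.34×10^-3 A.

2.34×10^-3 A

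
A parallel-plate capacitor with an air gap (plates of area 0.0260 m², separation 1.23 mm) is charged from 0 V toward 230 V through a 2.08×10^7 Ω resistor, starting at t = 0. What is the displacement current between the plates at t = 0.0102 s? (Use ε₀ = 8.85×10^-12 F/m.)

8.04×10^-7 A

C = ε₀A/d = (8.85×10^-12)(0.0260)/(1.23×10^-3) = 1.871×10^-10 F and τ = RC = 3.892×10^-3 s. I_d in the gap equals the RC charging current.
I_d(t) = (V₀/R) e^(−t/τ) = 1.106×10^-5 · e^(−2.621) = 8.04×10^-7 A.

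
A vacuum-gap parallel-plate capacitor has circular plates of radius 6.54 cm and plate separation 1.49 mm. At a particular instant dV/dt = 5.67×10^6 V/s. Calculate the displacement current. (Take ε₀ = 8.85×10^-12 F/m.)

4.53×10^-4 A

The field between the plates is E = V/d, so dE/dt = (5.67×10^6)/(1.49×10^-3 m) = 3.805×10^9 V/(m·s).
I_d = ε₀ A (dE/dt) = (8.85×10^-12)(0.01344)(3.805×10^9) = 4.53×10^-4 A.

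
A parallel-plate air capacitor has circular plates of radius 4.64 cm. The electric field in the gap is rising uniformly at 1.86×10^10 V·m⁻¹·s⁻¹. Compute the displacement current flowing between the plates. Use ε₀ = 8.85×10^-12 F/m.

1.11×10^-3 A

I_d = ε₀ A (dE/dt) = (8.85×10^-12)(6.764×10^-3 m²)(1.86×10^10) = 1.11×10^-3 A.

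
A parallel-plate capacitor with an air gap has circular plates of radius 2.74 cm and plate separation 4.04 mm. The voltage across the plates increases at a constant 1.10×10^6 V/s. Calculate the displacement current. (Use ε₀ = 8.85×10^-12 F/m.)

E = V/d so dE/dt = (dV/dt)/d = 2.723×10^8 V/(m·s), and I_d = ε₀ A dE/dt = (8.85×10^-12)(2.359×10^-3)(2.723×10^8) = 5.68×10^-6 A.

5.68×10^-6 A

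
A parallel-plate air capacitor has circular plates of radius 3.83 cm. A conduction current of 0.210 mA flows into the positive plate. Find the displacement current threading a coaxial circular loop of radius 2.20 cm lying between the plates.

Between the plates the displacement current equals the wire current: I_d = 0.210 mA = 2.10×10^-4 A.
Since J_d is uniform, the enclosed fraction is (r/R)² = 0.3299, giving I_d,enc = 6.93×10^-5 A.

6.93×10^-5 A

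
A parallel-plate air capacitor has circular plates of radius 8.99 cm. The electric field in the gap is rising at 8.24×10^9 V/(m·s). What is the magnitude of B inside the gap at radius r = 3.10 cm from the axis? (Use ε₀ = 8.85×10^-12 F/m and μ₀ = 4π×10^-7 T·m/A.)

1.42×10^-9 T

Through the whole plate area (πR² = 0.02539 m²), I_d = ε₀ πR² dE/dt = 1.852×10^-3 A.
An Ampèrian loop of radius r encloses a fraction (r/R)² of I_d. Then B·2πr = μ₀ I_d (r/R)², giving B = μ₀ I_d r/(2πR²) = 1.42×10^-9 T.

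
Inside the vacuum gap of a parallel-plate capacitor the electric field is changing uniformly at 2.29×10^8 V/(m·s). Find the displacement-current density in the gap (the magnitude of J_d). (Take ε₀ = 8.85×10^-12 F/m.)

2.03×10^-3 A/m²

The displacement-current density is ε₀ ∂E/∂t = (8.85×10^-12)(2.29×10^8) = 2.03×10^-3 A/m².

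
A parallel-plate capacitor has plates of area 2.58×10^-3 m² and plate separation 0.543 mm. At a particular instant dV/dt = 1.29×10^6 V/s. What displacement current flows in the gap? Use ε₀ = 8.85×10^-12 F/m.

5.42×10^-5 A

The displacement current equals the charging current C dV/dt. With C = ε₀A/d = (8.85×10^-12)(2.58×10^-3)/(5.43×10^-4) = 4.205×10^-11 F, I_d = (4.205×10^-11)(1.29×10^6) = 5.42×10^-5 A.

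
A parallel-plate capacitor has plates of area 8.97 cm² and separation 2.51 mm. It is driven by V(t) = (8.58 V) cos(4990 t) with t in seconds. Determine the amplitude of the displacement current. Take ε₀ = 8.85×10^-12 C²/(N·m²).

(dE/dt)_max = V₀ω/d = 1.706×10^7 V/(m·s); ω = 4990 rad/s.
I_d,max = ε₀ A (dE/dt)_max = (8.85×10^-12)(8.97×10^-4)(1.706×10^7) = 1.35×10^-7 A.

1.35×10^-7 A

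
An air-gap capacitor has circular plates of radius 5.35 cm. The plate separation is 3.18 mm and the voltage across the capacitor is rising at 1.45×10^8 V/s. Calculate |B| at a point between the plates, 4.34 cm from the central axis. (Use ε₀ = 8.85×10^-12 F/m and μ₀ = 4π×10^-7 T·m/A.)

1.10×10^-8 T

With E = V/d, dE/dt = 4.560×10^10 V/(m·s) and πR² = 8.992×10^-3 m², giving I_d = ε₀ πR² dE/dt = 3.629×10^-3 A.
∮B·dl = μ₀ I_d,enc with I_d,enc = I_d r²/R² = 2.388×10^-3 A; so B = μ₀ I_d,enc/(2πr) = 1.10×10^-8 T.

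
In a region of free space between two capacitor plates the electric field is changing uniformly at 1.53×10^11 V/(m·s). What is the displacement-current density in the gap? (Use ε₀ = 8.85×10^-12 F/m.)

1.35 A/m²

J_d = ε₀ dE/dt = (8.85×10^-12)(1.53×10^11) = 1.35 A/m².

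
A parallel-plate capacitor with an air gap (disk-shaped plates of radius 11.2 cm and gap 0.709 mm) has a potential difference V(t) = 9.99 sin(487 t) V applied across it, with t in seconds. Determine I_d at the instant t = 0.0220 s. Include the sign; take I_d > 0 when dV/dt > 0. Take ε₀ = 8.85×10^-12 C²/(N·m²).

-6.65×10^-7 A

C = ε₀A/d = (8.85×10^-12)(0.03941)/(7.09×10^-4) = 4.919×10^-10 F. dV/dt = V₀ω·cos(ωt); at ωt = 10.714 rad this factor is -0.2779.
I_d = C dV/dt = (4.919×10^-10)(9.99)(487)(-0.2779) = -6.65×10^-7 A.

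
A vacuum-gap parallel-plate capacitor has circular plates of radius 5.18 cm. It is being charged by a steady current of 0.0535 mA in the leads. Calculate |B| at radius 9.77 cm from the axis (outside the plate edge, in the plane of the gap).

No conduction current crosses the gap, so I_d there equals the 5.35×10^-5 A in the leads.
For r ≥ R the full I_d is enclosed: B = μ₀ I_d/(2πr) = (4π×10^-7)(5.35×10^-5)/(2π·0.0977) = 1.10×10^-10 T.

1.10×10^-10 T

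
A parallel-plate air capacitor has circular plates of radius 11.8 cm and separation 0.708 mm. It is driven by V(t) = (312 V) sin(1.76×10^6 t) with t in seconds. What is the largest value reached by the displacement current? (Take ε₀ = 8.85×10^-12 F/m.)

C = ε₀A/d = (8.85×10^-12)(0.04374)/(7.08×10^-4) = 5.467×10^-10 F; ω = 1.76×10^6 rad/s.
I_d = C dV/dt, so |I_d|_max = C V₀ ω = (5.467×10^-10)(312)(1.76×10^6) = 0.300 A.

0.300 A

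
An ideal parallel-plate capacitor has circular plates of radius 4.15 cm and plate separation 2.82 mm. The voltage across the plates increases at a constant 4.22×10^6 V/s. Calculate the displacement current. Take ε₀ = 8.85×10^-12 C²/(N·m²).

C = ε₀A/d = (8.85×10^-12)(5.411×10^-3)/(2.82×10^-3) = 1.698×10^-11 F.
I_d = C dV/dt = (1.698×10^-11)(4.22×10^6) = 7.17×10^-5 A.

7.17×10^-5 A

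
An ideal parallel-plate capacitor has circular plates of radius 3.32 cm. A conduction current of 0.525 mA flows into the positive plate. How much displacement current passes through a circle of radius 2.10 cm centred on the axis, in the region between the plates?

2.10×10^-4 A

No conduction current crosses the gap, so I_d there equals the 5.25×10^-4 A in the leads.
Since J_d is uniform, the enclosed fraction is (r/R)² = 0.4001, giving I_d,enc = 2.10×10^-4 A.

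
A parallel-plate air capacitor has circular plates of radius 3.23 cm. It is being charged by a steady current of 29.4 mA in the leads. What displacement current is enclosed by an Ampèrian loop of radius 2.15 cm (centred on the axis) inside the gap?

0.0130 A

Between the plates the displacement current equals the wire current: I_d = 29.4 mA = 0.0294 A.
Through an area πr² the displacement current is I_d·(πr²/πR²) = I_d (r/R)² = 0.0130 A.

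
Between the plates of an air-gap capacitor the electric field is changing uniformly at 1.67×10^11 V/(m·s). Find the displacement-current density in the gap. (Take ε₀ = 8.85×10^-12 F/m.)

J_d = ε₀ dE/dt = (8.85×10^-12)(1.67×10^11) = 1.48 A/m².

1.48 A/m²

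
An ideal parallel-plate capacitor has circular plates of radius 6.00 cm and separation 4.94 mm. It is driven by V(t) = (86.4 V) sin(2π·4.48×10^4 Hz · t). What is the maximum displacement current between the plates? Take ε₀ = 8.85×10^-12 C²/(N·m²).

C = ε₀A/d = (8.85×10^-12)(0.01131)/(4.94×10^-3) = 2.026×10^-11 F; ω = 2πf = 2.815×10^5 rad/s.
I_d = C dV/dt, so |I_d|_max = C V₀ ω = (2.026×10^-11)(86.4)(2.815×10^5) = 4.93×10^-4 A.

4.93×10^-4 A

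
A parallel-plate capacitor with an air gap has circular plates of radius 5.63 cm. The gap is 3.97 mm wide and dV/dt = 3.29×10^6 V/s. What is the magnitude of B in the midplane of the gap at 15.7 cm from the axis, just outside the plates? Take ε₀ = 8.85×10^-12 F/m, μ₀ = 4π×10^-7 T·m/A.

9.30×10^-11 T

dE/dt = (dV/dt)/d = 8.287×10^8 V/(m·s); I_d = ε₀(πR²)(dE/dt) = (8.85×10^-12)(9.958×10^-3)(8.287×10^8) = 7.303×10^-5 A.
Outside the plates the loop encloses all of I_d, so B·2πr = μ₀ I_d and B = 9.30×10^-11 T.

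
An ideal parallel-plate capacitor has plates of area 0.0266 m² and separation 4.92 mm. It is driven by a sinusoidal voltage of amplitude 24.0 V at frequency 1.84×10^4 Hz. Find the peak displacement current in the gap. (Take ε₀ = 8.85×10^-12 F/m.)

1.33×10^-4 A

C = ε₀A/d = (8.85×10^-12)(0.0266)/(4.92×10^-3) = 4.785×10^-11 F; ω = 2πf = 1.156×10^5 rad/s.
I_d = C dV/dt, so |I_d|_max = C V₀ ω = (4.785×10^-11)(24.0)(1.156×10^5) = 1.33×10^-4 A.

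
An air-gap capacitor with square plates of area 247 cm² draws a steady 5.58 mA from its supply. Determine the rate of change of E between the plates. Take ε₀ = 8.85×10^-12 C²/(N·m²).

Charge continuity gives I_d = I = 5.58×10^-3 A between the plates.
Since I_d = ε₀ A dE/dt, dE/dt = I_d/(ε₀A) = (5.58×10^-3)/((8.85×10^-12)(0.0247)) = 2.55×10^10 V/(m·s).

2.55×10^10 V/(m·s)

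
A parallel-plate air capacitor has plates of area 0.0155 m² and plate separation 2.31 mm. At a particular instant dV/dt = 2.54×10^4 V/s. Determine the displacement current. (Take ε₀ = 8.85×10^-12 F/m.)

The field between the plates is E = V/d, so dE/dt = (2.54×10^4)/(2.31×10^-3 m) = 1.100×10^7 V/(m·s).
I_d = ε₀ A (dE/dt) = (8.85×10^-12)(0.0155)(1.100×10^7) = 1.51×10^-6 A.

1.51×10^-6 A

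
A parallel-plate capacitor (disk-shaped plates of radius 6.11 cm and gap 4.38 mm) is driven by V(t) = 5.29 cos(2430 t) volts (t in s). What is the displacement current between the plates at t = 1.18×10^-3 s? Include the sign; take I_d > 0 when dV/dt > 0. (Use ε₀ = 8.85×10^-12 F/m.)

dV/dt = (5.29)(2430)·−sin(2.8674) = -3481 V/s.
I_d = C dV/dt with C = ε₀A/d = (8.85×10^-12)(0.01173)/(4.38×10^-3) = 2.370×10^-11 F, so I_d = (2.370×10^-11)(-3481) = -8.25×10^-8 A.

-8.25×10^-8 A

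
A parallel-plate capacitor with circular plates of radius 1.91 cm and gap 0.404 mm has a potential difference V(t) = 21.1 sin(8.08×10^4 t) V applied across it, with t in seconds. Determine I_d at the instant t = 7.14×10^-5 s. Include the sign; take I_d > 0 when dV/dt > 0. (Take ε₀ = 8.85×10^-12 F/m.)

dV/dt = (21.1)(8.08×10^4)·cos(5.76912) = 1.485×10^6 V/s.
I_d = C dV/dt with C = ε₀A/d = (8.85×10^-12)(1.146×10^-3)/(4.04×10^-4) = 2.510×10^-11 F, so I_d = (2.510×10^-11)(1.485×10^6) = 3.73×10^-5 A.

3.73×10^-5 A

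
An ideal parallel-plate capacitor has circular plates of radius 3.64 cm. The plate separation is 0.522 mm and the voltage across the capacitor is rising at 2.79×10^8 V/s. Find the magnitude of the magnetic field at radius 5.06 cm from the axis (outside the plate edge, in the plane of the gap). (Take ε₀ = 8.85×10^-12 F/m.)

7.78×10^-8 T

I_d = C dV/dt with C = ε₀πR²/d = 7.056×10^-11 F, so I_d = (7.056×10^-11)(2.79×10^8) = 0.01969 A.
For r ≥ R the full I_d is enclosed: B = μ₀ I_d/(2πr) = (4π×10^-7)(0.01969)/(2π·0.0506) = 7.78×10^-8 T.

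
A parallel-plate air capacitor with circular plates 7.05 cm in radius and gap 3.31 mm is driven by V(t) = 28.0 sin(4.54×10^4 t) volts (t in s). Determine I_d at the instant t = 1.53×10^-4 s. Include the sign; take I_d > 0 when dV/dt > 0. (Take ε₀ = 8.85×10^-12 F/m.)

dE/dt = (V₀ω/d)·cos(ωt) with ωt = 6.9462 rad: (28.0)(4.54×10^4)(0.7881)/(3.31×10^-3) = 3.027×10^8 V/(m·s).
I_d = ε₀ A dE/dt = (8.85×10^-12)(0.01561)(3.027×10^8) = 4.18×10^-5 A.

4.18×10^-5 A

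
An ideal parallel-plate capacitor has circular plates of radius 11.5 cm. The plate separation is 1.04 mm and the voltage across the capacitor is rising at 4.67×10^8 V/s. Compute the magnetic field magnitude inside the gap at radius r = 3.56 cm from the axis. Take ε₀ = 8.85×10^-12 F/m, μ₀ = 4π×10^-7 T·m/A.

8.89×10^-8 T

I_d = C dV/dt with C = ε₀πR²/d = 3.536×10^-10 F, so I_d = (3.536×10^-10)(4.67×10^8) = 0.1651 A.
An Ampèrian loop of radius r encloses a fraction (r/R)² of I_d. Then B·2πr = μ₀ I_d (r/R)², giving B = μ₀ I_d r/(2πR²) = 8.89×10^-8 T.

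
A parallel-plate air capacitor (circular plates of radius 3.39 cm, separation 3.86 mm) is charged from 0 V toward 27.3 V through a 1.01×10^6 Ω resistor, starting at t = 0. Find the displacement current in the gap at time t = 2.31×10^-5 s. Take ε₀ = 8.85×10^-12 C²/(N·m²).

1.71×10^-6 A

C = ε₀A/d = (8.85×10^-12)(3.610×10^-3)/(3.86×10^-3) = 8.277×10^-12 F and τ = RC = 8.360×10^-6 s. I_d in the gap equals the RC charging current.
I_d(t) = (V₀/R) e^(−t/τ) = 2.703×10^-5 · e^(−2.763) = 1.71×10^-6 A.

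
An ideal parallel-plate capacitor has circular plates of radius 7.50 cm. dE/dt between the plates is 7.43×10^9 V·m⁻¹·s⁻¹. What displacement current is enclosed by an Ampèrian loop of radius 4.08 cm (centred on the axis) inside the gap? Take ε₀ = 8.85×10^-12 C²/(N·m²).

Through the whole plate area (πR² = 0.01767 m²), I_d = ε₀ πR² dE/dt = 1.162×10^-3 A.
Through an area πr² the displacement current is I_d·(πr²/πR²) = I_d (r/R)² = 3.44×10^-4 A.

3.44×10^-4 A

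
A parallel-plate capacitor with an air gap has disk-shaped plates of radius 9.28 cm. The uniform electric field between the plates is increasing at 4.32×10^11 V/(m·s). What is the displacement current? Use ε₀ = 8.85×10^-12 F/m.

0.103 A

I_d = ε₀ A (dE/dt) = (8.85×10^-12)(0.02705 m²)(4.32×10^11) = 0.103 A.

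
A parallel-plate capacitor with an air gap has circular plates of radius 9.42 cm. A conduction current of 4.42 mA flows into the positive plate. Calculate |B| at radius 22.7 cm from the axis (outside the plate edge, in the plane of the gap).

3.89×10^-9 T

By continuity the displacement current in the gap matches the conduction current: I_d = 4.42×10^-3 A.
For r ≥ R the full I_d is enclosed: B = μ₀ I_d/(2πr) = (4π×10^-7)(4.42×10^-3)/(2π·0.227) = 3.89×10^-9 T.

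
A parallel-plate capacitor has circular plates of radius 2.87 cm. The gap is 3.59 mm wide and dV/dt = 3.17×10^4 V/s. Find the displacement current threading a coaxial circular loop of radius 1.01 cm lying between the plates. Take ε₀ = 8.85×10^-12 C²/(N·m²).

2.50×10^-8 A

With E = V/d, dE/dt = 8.830×10^6 V/(m·s) and πR² = 2.588×10^-3 m², giving I_d = ε₀ πR² dE/dt = 2.022×10^-7 A.
The field is uniform, so I_d,enc = I_d (r/R)² = (2.022×10^-7)(1.01/2.87)² = 2.50×10^-8 A.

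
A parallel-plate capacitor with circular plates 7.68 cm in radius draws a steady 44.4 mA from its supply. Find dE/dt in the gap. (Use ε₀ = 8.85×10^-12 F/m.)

By continuity, I_d in the gap equals the 44.4 mA flowing in the wire.
Then dE/dt = I_d/(ε₀A) = 2.71×10^11 V/(m·s).

2.71×10^11 V/(m·s)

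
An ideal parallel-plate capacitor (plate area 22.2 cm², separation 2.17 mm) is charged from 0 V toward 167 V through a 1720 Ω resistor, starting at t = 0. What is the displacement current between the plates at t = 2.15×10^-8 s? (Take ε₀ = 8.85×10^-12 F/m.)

C = ε₀A/d = (8.85×10^-12)(2.22×10^-3)/(2.17×10^-3) = 9.054×10^-12 F and τ = RC = 1.557×10^-8 s. I_d in the gap equals the RC charging current.
I_d(t) = (V₀/R) e^(−t/τ) = 0.09709 · e^(−1.381) = 0.0244 A.

0.0244 A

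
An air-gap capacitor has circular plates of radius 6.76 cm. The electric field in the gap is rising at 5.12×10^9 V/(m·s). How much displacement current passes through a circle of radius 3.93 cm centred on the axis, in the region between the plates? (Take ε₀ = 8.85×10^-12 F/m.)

Through the whole plate area (πR² = 0.01436 m²), I_d = ε₀ πR² dE/dt = 6.507×10^-4 A.
Through an area πr² the displacement current is I_d·(πr²/πR²) = I_d (r/R)² = 2.20×10^-4 A.

2.20×10^-4 A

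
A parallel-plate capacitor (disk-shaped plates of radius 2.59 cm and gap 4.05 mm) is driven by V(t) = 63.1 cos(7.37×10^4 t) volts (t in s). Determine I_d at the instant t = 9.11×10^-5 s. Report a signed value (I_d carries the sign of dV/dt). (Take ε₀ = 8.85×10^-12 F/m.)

dE/dt = (V₀ω/d)·−sin(ωt) with ωt = 6.71407 rad: (63.1)(7.37×10^4)(-0.4177)/(4.05×10^-3) = -4.796×10^8 V/(m·s).
I_d = ε₀ A dE/dt = (8.85×10^-12)(2.107×10^-3)(-4.796×10^8) = -8.94×10^-6 A.

-8.94×10^-6 A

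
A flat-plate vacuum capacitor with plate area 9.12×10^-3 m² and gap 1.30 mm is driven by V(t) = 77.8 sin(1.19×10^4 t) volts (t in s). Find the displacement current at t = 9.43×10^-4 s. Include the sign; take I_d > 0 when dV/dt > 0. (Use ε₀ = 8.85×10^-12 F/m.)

1.29×10^-5 A

C = ε₀A/d = (8.85×10^-12)(9.12×10^-3)/(1.30×10^-3) = 6.209×10^-11 F. dV/dt = V₀ω·cos(ωt); at ωt = 11.2217 rad this factor is 0.2242.
I_d = C dV/dt = (6.209×10^-11)(77.8)(1.19×10^4)(0.2242) = 1.29×10^-5 A.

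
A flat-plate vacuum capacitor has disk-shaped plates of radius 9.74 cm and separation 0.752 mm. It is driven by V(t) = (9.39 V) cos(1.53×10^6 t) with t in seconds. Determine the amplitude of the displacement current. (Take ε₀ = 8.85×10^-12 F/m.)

5.04×10^-3 A

(dE/dt)_max = V₀ω/d = 1.910×10^10 V/(m·s); ω = 1.53×10^6 rad/s.
I_d,max = ε₀ A (dE/dt)_max = (8.85×10^-12)(0.02980)(1.910×10^10) = 5.04×10^-3 A.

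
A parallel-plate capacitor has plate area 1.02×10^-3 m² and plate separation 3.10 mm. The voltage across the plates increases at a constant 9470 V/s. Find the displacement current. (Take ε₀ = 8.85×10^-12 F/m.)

2.76×10^-8 A

The displacement current equals the charging current C dV/dt. With C = ε₀A/d = (8.85×10^-12)(1.02×10^-3)/(3.10×10^-3) = 2.912×10^-12 F, I_d = (2.912×10^-12)(9470) = 2.76×10^-8 A.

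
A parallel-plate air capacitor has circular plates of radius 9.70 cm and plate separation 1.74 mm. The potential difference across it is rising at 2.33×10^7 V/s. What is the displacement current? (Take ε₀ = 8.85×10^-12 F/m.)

The field between the plates is E = V/d, so dE/dt = (2.33×10^7)/(1.74×10^-3 m) = 1.339×10^10 V/(m·s).
I_d = ε₀ A (dE/dt) = (8.85×10^-12)(0.02956)(1.339×10^10) = 3.50×10^-3 A.

3.50×10^-3 A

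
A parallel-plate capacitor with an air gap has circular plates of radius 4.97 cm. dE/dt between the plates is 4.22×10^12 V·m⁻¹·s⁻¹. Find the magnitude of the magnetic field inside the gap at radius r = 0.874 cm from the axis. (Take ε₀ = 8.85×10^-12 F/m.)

2.05×10^-7 T

Through the whole plate area (πR² = 7.760×10^-3 m²), I_d = ε₀ πR² dE/dt = 0.2898 A.
For r < R the Ampère–Maxwell law gives B(2πr) = μ₀ I_d (r²/R²), so B = μ₀ I_d r/(2πR²) = (4π×10^-7)(0.2898)(8.74×10^-3)/(2π·0.0497²) = 2.05×10^-7 T.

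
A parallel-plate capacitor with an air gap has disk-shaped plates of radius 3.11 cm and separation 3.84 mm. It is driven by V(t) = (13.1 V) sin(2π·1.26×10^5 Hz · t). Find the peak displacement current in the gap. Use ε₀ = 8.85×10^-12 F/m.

7.26×10^-5 A

C = ε₀A/d = (8.85×10^-12)(3.039×10^-3)/(3.84×10^-3) = 7.004×10^-12 F; ω = 2πf = 7.917×10^5 rad/s.
I_d = C dV/dt, so |I_d|_max = C V₀ ω = (7.004×10^-12)(13.1)(7.917×10^5) = 7.26×10^-5 A.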